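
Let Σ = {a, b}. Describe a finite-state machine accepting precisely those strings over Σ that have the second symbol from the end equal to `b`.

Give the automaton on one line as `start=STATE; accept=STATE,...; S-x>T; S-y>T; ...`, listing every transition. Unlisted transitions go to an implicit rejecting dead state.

start=q0; accept=q5,q6; q0-a>q1; q0-b>q2; q1-a>q3; q1-b>q4; q2-a>q5; q2-b>q6; q3-a>q3; q3-b>q4; q4-a>q5; q4-b>q6; q5-a>q3; q5-b>q4; q6-a>q5; q6-b>q6

A DFA must remember the last 2 symbols (since which symbol is second-to-last isn't known until the input ends). Use one state per possible window of the last ≤2 symbols; accept from those whose window starts with `b`.
7 states suffice.
        a   b  
>  q0   q1  q2 
   q1   q3  q4 
   q2   q5  q6 
   q3   q3  q4 
   q4   q5  q6 
 * q5   q3  q4 
 * q6   q5  q6 
(> = start, * = accepting)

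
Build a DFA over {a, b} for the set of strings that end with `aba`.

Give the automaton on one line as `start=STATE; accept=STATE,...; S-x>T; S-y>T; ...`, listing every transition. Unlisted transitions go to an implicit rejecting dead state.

Let each state record the length of the longest suffix of the input read so far that is also a prefix of `aba`. s1 means the last symbol is `a`; s2 means the last 2 symbols are `ab`; s3 means the last 3 symbols are `aba`. Accept only at s3, where the string currently ends in `aba`.
4 states suffice.
        a   b  
>  s0   s1  s0 
   s1   s1  s2 
   s2   s3  s0 
 * s3   s1  s2 
(> = start, * = accepting)

start=s0; accept=s3; s0-a>s1; s0-b>s0; s1-a>s1; s1-b>s2; s2-a>s3; s2-b>s0; s3-a>s1; s3-b>s2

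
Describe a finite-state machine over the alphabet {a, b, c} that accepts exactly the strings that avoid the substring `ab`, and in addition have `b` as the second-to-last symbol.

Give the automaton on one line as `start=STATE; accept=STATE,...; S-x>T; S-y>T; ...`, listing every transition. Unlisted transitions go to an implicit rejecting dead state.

start=s0; accept=s4,s5,s6; s0-a>s1; s0-b>s2; s0-c>s0; s1-a>s1; s1-b>s3; s1-c>s0; s2-a>s4; s2-b>s5; s2-c>s6; s3-a>s3; s3-b>s3; s3-c>s3; s4-a>s1; s4-b>s3; s4-c>s0; s5-a>s4; s5-b>s5; s5-c>s6; s6-a>s1; s6-b>s2; s6-c>s0

Run two small machines in parallel and take their product. One (3 states) tracks partial matches of the forbidden pattern `ab`; the other (13 states) tracks the last 2 symbols read. Each combined state is a pair, one component from each; accept when both components accept. Minimizing collapses redundant product states.
7 states suffice.
        a   b   c  
>  s0   s1  s2  s0 
   s1   s1  s3  s0 
   s2   s4  s5  s6 
   s3   s3  s3  s3 
 * s4   s1  s3  s0 
 * s5   s4  s5  s6 
 * s6   s1  s2  s0 
(> = start, * = accepting)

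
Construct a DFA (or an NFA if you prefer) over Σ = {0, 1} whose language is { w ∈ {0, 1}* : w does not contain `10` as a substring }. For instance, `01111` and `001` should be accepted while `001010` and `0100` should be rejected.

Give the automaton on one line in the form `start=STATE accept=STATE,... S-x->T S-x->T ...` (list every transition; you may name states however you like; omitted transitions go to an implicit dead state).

start=q0 accept=q0,q1 q0-0->q0 q0-1->q1 q1-0->q2 q1-1->q1 q2-0->q2 q2-1->q2

Track partial matches of the forbidden pattern `10`. State q2 is a dead state reached once `10` has occurred; every other state accepts. q0 means no part of `10` is currently matched.
3 states suffice.
        0   1  
>* q0   q0  q1 
 * q1   q2  q1 
   q2   q2  q2 
(> = start, * = accepting)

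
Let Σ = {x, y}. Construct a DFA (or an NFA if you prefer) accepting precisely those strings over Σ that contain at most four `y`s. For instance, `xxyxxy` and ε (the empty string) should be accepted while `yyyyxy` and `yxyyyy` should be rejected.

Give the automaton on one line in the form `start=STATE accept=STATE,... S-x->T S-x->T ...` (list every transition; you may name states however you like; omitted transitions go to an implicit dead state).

start=q0 accept=q0,q1,q2,q3,q4 q0-x->q0 q0-y->q1 q1-x->q1 q1-y->q2 q2-x->q2 q2-y->q3 q3-x->q3 q3-y->q4 q4-x->q4 q4-y->q5 q5-x->q5 q5-y->q5

Count `y`s, saturating at 5: states q0 through q4 mean 0 through 4 `y`s seen; q5 means more than 4. Each `y` increments (capped at q5); other symbols loop. Accept from {q0, q1, q2, q3, q4}.
With 6 states:
        x   y  
>* q0   q0  q1 
 * q1   q1  q2 
 * q2   q2  q3 
 * q3   q3  q4 
 * q4   q4  q5 
   q5   q5  q5 
(> = start, * = accepting)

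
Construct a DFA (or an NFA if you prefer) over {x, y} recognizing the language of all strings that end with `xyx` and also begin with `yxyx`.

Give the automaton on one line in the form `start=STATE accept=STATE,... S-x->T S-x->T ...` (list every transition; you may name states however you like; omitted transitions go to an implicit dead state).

start=S0 accept=S5 S0-x->S1 S0-y->S2 S1-x->S1 S1-y->S1 S2-x->S3 S2-y->S1 S3-x->S1 S3-y->S4 S4-x->S5 S4-y->S1 S5-x->S6 S5-y->S7 S6-x->S6 S6-y->S7 S7-x->S5 S7-y->S8 S8-x->S6 S8-y->S8

Run two small machines in parallel and take their product. The first has 4 states tracking how much of the suffix `xyx` has currently been matched; the second has 6 states tracking whether the input so far still matches the prefix `yxyx`. A product state is a pair (one from each), accepting exactly when both do. Minimizing collapses redundant product states.
        x   y  
>  S0   S1  S2 
   S1   S1  S1 
   S2   S3  S1 
   S3   S1  S4 
   S4   S5  S1 
 * S5   S6  S7 
   S6   S6  S7 
   S7   S5  S8 
   S8   S6  S8 
(> = start, * = accepting)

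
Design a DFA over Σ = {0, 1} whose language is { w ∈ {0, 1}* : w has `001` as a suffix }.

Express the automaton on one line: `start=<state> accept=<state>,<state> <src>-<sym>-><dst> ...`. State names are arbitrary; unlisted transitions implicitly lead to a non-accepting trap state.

start=S0 accept=S3 S0-0->S1 S0-1->S0 S1-0->S2 S1-1->S0 S2-0->S2 S2-1->S3 S3-0->S1 S3-1->S0

Let each state record the length of the longest suffix of the input read so far that is also a prefix of `001`. S1 means the last symbol is `0`; S2 means the last 2 symbols are `00`; S3 means the last 3 symbols are `001`. Accept only at S3, where the string currently ends in `001`.
With 4 states:
        0   1  
>  S0   S1  S0 
   S1   S2  S0 
   S2   S2  S3 
 * S3   S1  S0 
(> = start, * = accepting)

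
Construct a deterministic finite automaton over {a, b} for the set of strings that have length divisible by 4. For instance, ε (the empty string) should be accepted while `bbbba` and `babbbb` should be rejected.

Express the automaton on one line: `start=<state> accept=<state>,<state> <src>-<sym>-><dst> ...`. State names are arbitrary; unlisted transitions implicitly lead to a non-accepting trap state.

start=s0 accept=s0 s0-a->s1 s0-b->s1 s1-a->s2 s1-b->s2 s2-a->s3 s2-b->s3 s3-a->s0 s3-b->s0

Count input length modulo 4: every symbol advances one step around the cycle s0 → s1 → s2 → s3 → s0. Accept at s0.
4 states suffice.
        a   b  
>* s0   s1  s1 
   s1   s2  s2 
   s2   s3  s3 
   s3   s0  s0 
(> = start, * = accepting)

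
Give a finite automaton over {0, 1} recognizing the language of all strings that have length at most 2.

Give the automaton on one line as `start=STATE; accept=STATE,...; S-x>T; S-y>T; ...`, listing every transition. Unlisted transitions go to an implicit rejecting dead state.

start=A; accept=A,B,C; A-0>B; A-1>B; B-0>C; B-1>C; C-0>D; C-1>D; D-0>D; D-1>D

We only need to distinguish lengths 0, 1, …, 2, and '>2'. Chain A → B → C → D on every symbol, with D looping. Accepting states: {A, B, C}.
       0  1 
>* A   B  B 
 * B   C  C 
 * C   D  D 
   D   D  D 
(> = start, * = accepting)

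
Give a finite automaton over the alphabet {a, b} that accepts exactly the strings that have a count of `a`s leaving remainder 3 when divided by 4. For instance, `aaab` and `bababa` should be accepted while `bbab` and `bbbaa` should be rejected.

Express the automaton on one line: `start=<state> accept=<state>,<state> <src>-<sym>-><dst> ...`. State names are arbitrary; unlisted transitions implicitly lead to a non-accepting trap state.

start=s0 accept=s3 s0-a->s1 s0-b->s0 s1-a->s2 s1-b->s1 s2-a->s3 s2-b->s2 s3-a->s0 s3-b->s3

The only thing that matters is how many `a`s have appeared, reduced mod 4. Use one state per residue: s0 for 0, …, s3 for 3. Reading `a` moves to the next residue; anything else stays put. s3 is accepting.
A 4-state machine:
        a   b  
>  s0   s1  s0 
   s1   s2  s1 
   s2   s3  s2 
 * s3   s0  s3 
(> = start, * = accepting)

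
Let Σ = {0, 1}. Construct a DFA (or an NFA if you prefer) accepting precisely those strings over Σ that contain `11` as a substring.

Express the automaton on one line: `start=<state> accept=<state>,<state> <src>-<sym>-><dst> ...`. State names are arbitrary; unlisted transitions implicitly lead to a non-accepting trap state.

Track how much of `11` has been matched so far: state q0 is no progress, q2 is the absorbing accept state reached once `11` has occurred. Intermediate states record partial matches; on a mismatch, fall back to the longest reusable overlap.
With 3 states:
        0   1  
>  q0   q0  q1 
   q1   q0  q2 
 * q2   q2  q2 
(> = start, * = accepting)

start=q0 accept=q2 q0-0->q0 q0-1->q1 q1-0->q0 q1-1->q2 q2-0->q2 q2-1->q2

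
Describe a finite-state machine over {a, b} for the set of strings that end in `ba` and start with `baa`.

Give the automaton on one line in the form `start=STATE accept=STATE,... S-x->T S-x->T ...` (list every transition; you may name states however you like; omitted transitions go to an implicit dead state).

Handle the two conditions separately and then intersect. One (3 states) tracks how much of the suffix `ba` has currently been matched; the other (5 states) tracks whether the input so far still matches the prefix `baa`. Each combined state is a pair, one component from each; accept when both components accept. Equivalent product states are then merged.
A 7-state machine:
        a   b  
>  q0   q1  q2 
   q1   q1  q1 
   q2   q3  q1 
   q3   q4  q1 
   q4   q4  q5 
   q5   q6  q5 
 * q6   q4  q5 
(> = start, * = accepting)

start=q0 accept=q6 q0-a->q1 q0-b->q2 q1-a->q1 q1-b->q1 q2-a->q3 q2-b->q1 q3-a->q4 q3-b->q1 q4-a->q4 q4-b->q5 q5-a->q6 q5-b->q5 q6-a->q4 q6-b->q5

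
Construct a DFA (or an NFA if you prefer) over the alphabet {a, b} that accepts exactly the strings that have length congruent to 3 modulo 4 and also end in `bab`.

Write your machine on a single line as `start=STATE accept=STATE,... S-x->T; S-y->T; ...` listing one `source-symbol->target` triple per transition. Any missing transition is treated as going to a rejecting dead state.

start=q0; accept=q6; q0-a->q1; q0-b->q2; q1-a->q3; q1-b->q3; q2-a->q4; q2-b->q3; q3-a->q5; q3-b->q5; q4-a->q5; q4-b->q6; q5-a->q0; q5-b->q0; q6-a->q0; q6-b->q0

Run two small machines in parallel and take their product. The first has 4 states tracking the input length modulo 4; the second has 4 states tracking how much of the suffix `bab` has currently been matched. A product state is a pair (one from each), accepting exactly when both do. After merging equivalent states the machine shrinks.
        a   b  
>  q0   q1  q2 
   q1   q3  q3 
   q2   q4  q3 
   q3   q5  q5 
   q4   q5  q6 
   q5   q0  q0 
 * q6   q0  q0 
(> = start, * = accepting)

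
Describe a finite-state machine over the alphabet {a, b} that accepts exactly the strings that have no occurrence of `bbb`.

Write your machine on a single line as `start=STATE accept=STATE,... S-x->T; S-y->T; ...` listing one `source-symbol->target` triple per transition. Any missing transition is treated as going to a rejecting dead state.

start=s0; accept=s0,s1,s2; s0-a->s0; s0-b->s1; s1-a->s0; s1-b->s2; s2-a->s0; s2-b->s3; s3-a->s3; s3-b->s3

This is the complement of 'contains `bbb`'. Use the same substring-matching states — s0 through s3 holding how much of `bbb` has just been matched — but flip the accepting set: everything except the trap s3 accepts.
With 4 states:
        a   b  
>* s0   s0  s1 
 * s1   s0  s2 
 * s2   s0  s3 
   s3   s3  s3 
(> = start, * = accepting)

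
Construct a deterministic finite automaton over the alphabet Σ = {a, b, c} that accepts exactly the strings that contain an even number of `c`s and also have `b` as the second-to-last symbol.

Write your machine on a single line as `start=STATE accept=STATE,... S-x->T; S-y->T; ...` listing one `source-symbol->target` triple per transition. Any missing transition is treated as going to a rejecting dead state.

Run two small machines in parallel and take their product. One (2 states) tracks the count of `c`s modulo 2; the other (13 states) tracks the last 2 symbols read. Each combined state is a pair, one component from each; accept when both components accept.
With 22 states:
          a    b    c  
>  s0     s1   s2   s3 
   s1     s4   s5   s6 
   s2     s7   s8   s9 
   s3    s10  s11  s12 
   s4     s4   s5   s6 
   s5     s7   s8   s9 
   s6    s10  s11  s12 
 * s7     s4   s5   s6 
 * s8     s7   s8   s9 
   s9    s10  s11  s12 
   s10   s13  s14  s15 
   s11   s16  s17  s18 
   s12   s19  s20  s21 
   s13   s13  s14  s15 
   s14   s16  s17  s18 
   s15   s19  s20  s21 
   s16   s13  s14  s15 
   s17   s16  s17  s18 
 * s18   s19  s20  s21 
   s19    s4   s5   s6 
   s20    s7   s8   s9 
   s21   s10  s11  s12 
(> = start, * = accepting)

start=s0; accept=s7,s8,s18; s0-a->s1; s0-b->s2; s0-c->s3; s1-a->s4; s1-b->s5; s1-c->s6; s2-a->s7; s2-b->s8; s2-c->s9; s3-a->s10; s3-b->s11; s3-c->s12; s4-a->s4; s4-b->s5; s4-c->s6; s5-a->s7; s5-b->s8; s5-c->s9; s6-a->s10; s6-b->s11; s6-c->s12; s7-a->s4; s7-b->s5; s7-c->s6; s8-a->s7; s8-b->s8; s8-c->s9; s9-a->s10; s9-b->s11; s9-c->s12; s10-a->s13; s10-b->s14; s10-c->s15; s11-a->s16; s11-b->s17; s11-c->s18; s12-a->s19; s12-b->s20; s12-c->s21; s13-a->s13; s13-b->s14; s13-c->s15; s14-a->s16; s14-b->s17; s14-c->s18; s15-a->s19; s15-b->s20; s15-c->s21; s16-a->s13; s16-b->s14; s16-c->s15; s17-a->s16; s17-b->s17; s17-c->s18; s18-a->s19; s18-b->s20; s18-c->s21; s19-a->s4; s19-b->s5; s19-c->s6; s20-a->s7; s20-b->s8; s20-c->s9; s21-a->s10; s21-b->s11; s21-c->s12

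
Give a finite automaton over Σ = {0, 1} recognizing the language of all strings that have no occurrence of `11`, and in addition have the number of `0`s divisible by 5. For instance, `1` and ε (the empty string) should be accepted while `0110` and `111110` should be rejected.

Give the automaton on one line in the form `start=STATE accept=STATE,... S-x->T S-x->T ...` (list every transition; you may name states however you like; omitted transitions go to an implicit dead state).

start=s0 accept=s0,s2 s0-0->s1 s0-1->s2 s1-0->s3 s1-1->s4 s2-0->s1 s2-1->s5 s3-0->s6 s3-1->s7 s4-0->s3 s4-1->s5 s5-0->s5 s5-1->s5 s6-0->s8 s6-1->s9 s7-0->s6 s7-1->s5 s8-0->s0 s8-1->s10 s9-0->s8 s9-1->s5 s10-0->s0 s10-1->s5

Build one automaton per condition and run them in lockstep. The first has 3 states tracking partial matches of the forbidden pattern `11`; the second has 5 states tracking the count of `0`s modulo 5. A product state is a pair (one from each), accepting exactly when both do. Equivalent product states are then merged.
With 11 states:
          0    1  
>* s0     s1   s2 
   s1     s3   s4 
 * s2     s1   s5 
   s3     s6   s7 
   s4     s3   s5 
   s5     s5   s5 
   s6     s8   s9 
   s7     s6   s5 
   s8     s0  s10 
   s9     s8   s5 
   s10    s0   s5 
(> = start, * = accepting)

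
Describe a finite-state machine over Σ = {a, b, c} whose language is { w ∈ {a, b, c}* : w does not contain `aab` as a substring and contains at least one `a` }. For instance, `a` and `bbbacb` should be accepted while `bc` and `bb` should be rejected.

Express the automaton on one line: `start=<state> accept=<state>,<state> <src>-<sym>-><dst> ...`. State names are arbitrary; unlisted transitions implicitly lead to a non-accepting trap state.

Run two small machines in parallel and take their product. The first has 4 states tracking partial matches of the forbidden pattern `aab`; the second has 3 states tracking the count of `a`s, saturating at 2. A product state is a pair (one from each), accepting exactly when both do.
7 states suffice.
        a   b   c  
>  q0   q1  q0  q0 
 * q1   q2  q3  q3 
 * q2   q2  q4  q5 
 * q3   q6  q3  q3 
   q4   q4  q4  q4 
 * q5   q6  q5  q5 
 * q6   q2  q5  q5 
(> = start, * = accepting)

start=q0 accept=q1,q2,q3,q5,q6 q0-a->q1 q0-b->q0 q0-c->q0 q1-a->q2 q1-b->q3 q1-c->q3 q2-a->q2 q2-b->q4 q2-c->q5 q3-a->q6 q3-b->q3 q3-c->q3 q4-a->q4 q4-b->q4 q4-c->q4 q5-a->q6 q5-b->q5 q5-c->q5 q6-a->q2 q6-b->q5 q6-c->q5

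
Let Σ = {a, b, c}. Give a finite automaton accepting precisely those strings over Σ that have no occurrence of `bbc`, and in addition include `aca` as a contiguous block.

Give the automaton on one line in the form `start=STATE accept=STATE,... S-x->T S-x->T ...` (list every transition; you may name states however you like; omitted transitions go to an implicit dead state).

start=s0 accept=s5,s7,s9 s0-a->s1 s0-b->s2 s0-c->s0 s1-a->s1 s1-b->s2 s1-c->s3 s2-a->s1 s2-b->s4 s2-c->s0 s3-a->s5 s3-b->s2 s3-c->s0 s4-a->s1 s4-b->s4 s4-c->s6 s5-a->s5 s5-b->s7 s5-c->s5 s6-a->s8 s6-b->s6 s6-c->s6 s7-a->s5 s7-b->s9 s7-c->s5 s8-a->s8 s8-b->s6 s8-c->s10 s9-a->s5 s9-b->s9 s9-c->s11 s10-a->s11 s10-b->s6 s10-c->s6 s11-a->s11 s11-b->s11 s11-c->s11

Run two small machines in parallel and take their product. One (4 states) tracks partial matches of the forbidden pattern `bbc`; the other (4 states) tracks whether and how much of `aca` has been seen. Each combined state is a pair, one component from each; accept when both components accept.
With 12 states:
          a    b    c  
>  s0     s1   s2   s0 
   s1     s1   s2   s3 
   s2     s1   s4   s0 
   s3     s5   s2   s0 
   s4     s1   s4   s6 
 * s5     s5   s7   s5 
   s6     s8   s6   s6 
 * s7     s5   s9   s5 
   s8     s8   s6  s10 
 * s9     s5   s9  s11 
   s10   s11   s6   s6 
   s11   s11  s11  s11 
(> = start, * = accepting)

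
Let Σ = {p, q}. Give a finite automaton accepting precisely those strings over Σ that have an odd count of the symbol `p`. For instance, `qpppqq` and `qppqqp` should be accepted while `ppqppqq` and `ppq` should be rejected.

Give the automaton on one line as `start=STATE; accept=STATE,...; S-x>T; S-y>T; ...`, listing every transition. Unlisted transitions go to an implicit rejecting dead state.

start=A; accept=B; A-p>B; A-q>A; B-p>A; B-q>B

The only thing that matters is how many `p`s have appeared, reduced mod 2. Use one state per residue: A for 0, …, B for 1. Reading `p` moves to the next residue; anything else stays put. B is accepting.
With 2 states:
       p  q 
>  A   B  A 
 * B   A  B 
(> = start, * = accepting)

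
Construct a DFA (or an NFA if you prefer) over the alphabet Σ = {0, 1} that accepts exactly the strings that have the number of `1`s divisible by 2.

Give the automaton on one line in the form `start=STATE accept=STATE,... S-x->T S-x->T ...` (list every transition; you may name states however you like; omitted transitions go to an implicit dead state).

Keep the running count of `1`s modulo 2: each `1` advances along the cycle S0 → S1 → S0 while other symbols loop. Accept at S0.
        0   1  
>* S0   S0  S1 
   S1   S1  S0 
(> = start, * = accepting)

start=S0 accept=S0 S0-0->S0 S0-1->S1 S1-0->S1 S1-1->S0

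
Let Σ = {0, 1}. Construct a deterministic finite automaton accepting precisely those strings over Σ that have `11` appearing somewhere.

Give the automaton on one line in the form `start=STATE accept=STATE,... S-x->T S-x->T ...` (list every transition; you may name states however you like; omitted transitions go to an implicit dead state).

States q0..q1 record the length of the longest prefix of `11` that matches the current input suffix. Reaching q2 means `11` has been seen, and we stay there forever. Accept from q2.
        0   1  
>  q0   q0  q1 
   q1   q0  q2 
 * q2   q2  q2 
(> = start, * = accepting)

start=q0 accept=q2 q0-0->q0 q0-1->q1 q1-0->q0 q1-1->q2 q2-0->q2 q2-1->q2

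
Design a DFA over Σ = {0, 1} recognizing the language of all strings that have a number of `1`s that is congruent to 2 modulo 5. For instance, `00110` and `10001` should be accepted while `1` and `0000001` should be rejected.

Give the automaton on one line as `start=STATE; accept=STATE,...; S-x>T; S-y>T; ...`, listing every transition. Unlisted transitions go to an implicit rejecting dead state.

start=S0; accept=S2; S0-0>S0; S0-1>S1; S1-0>S1; S1-1>S2; S2-0>S2; S2-1>S3; S3-0>S3; S3-1>S4; S4-0>S4; S4-1>S0

The only thing that matters is how many `1`s have appeared, reduced mod 5. Use one state per residue: S0 for 0, …, S4 for 4. Reading `1` moves to the next residue; anything else stays put. S2 is accepting.
        0   1  
>  S0   S0  S1 
   S1   S1  S2 
 * S2   S2  S3 
   S3   S3  S4 
   S4   S4  S0 
(> = start, * = accepting)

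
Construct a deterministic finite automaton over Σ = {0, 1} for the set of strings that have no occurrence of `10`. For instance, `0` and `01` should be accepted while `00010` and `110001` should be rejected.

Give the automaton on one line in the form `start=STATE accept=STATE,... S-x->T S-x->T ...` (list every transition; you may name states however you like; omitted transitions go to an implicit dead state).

start=S0 accept=S0,S1 S0-0->S0 S0-1->S1 S1-0->S2 S1-1->S1 S2-0->S2 S2-1->S2

Track partial matches of the forbidden pattern `10`. State S2 is a dead state reached once `10` has occurred; every other state accepts. S0 means no part of `10` is currently matched.
3 states suffice.
        0   1  
>* S0   S0  S1 
 * S1   S2  S1 
   S2   S2  S2 
(> = start, * = accepting)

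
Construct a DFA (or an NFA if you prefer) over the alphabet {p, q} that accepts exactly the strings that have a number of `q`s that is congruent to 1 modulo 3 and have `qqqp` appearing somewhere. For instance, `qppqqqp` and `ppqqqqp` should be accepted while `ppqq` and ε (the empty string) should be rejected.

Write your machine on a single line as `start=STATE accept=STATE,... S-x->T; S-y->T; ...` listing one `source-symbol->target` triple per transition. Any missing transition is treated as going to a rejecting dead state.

start=A; accept=M; A-p->A; A-q->B; B-p->C; B-q->D; C-p->C; C-q->E; D-p->F; D-q->G; E-p->F; E-q->H; F-p->F; F-q->I; G-p->J; G-q->K; H-p->A; H-q->K; I-p->A; I-q->L; J-p->J; J-q->M; K-p->M; K-q->N; L-p->C; L-q->N; M-p->M; M-q->O; N-p->O; N-q->G; O-p->O; O-q->J

Build one automaton per condition and run them in lockstep. The first has 3 states tracking the count of `q`s modulo 3; the second has 5 states tracking whether and how much of `qqqp` has been seen. A product state is a pair (one from each), accepting exactly when both do.
A 15-state machine:
       p  q 
>  A   A  B 
   B   C  D 
   C   C  E 
   D   F  G 
   E   F  H 
   F   F  I 
   G   J  K 
   H   A  K 
   I   A  L 
   J   J  M 
   K   M  N 
   L   C  N 
 * M   M  O 
   N   O  G 
   O   O  J 
(> = start, * = accepting)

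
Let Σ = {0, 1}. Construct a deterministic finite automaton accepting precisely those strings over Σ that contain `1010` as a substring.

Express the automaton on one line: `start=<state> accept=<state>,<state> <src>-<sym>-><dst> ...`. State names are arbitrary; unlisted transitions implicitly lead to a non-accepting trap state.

Track how much of `1010` has been matched so far: state s0 is no progress, s4 is the absorbing accept state reached once `1010` has occurred. Intermediate states record partial matches; on a mismatch, fall back to the longest reusable overlap.
        0   1  
>  s0   s0  s1 
   s1   s2  s1 
   s2   s0  s3 
   s3   s4  s1 
 * s4   s4  s4 
(> = start, * = accepting)

start=s0 accept=s4 s0-0->s0 s0-1->s1 s1-0->s2 s1-1->s1 s2-0->s0 s2-1->s3 s3-0->s4 s3-1->s1 s4-0->s4 s4-1->s4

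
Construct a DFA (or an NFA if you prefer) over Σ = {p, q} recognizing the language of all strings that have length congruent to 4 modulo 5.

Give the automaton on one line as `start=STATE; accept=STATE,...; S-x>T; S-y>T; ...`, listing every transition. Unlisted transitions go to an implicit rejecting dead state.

Only the length mod 5 matters, so use a 5-cycle: from any state, every input symbol moves to the next state, wrapping E back to A. Mark E accepting.
With 5 states:
       p  q 
>  A   B  B 
   B   C  C 
   C   D  D 
   D   E  E 
 * E   A  A 
(> = start, * = accepting)

start=A; accept=E; A-p>B; A-q>B; B-p>C; B-q>C; C-p>D; C-q>D; D-p>E; D-q>E; E-p>A; E-q>A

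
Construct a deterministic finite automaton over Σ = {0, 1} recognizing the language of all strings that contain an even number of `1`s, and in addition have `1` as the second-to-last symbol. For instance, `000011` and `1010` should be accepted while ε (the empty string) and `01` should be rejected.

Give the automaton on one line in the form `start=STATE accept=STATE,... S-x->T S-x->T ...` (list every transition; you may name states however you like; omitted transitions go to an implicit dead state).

Run two small machines in parallel and take their product. The first has 2 states tracking the count of `1`s modulo 2; the second has 7 states tracking the last 2 symbols read. A product state is a pair (one from each), accepting exactly when both do. Equivalent product states are then merged.
A 6-state machine:
        0   1  
>  q0   q0  q1 
   q1   q2  q3 
   q2   q2  q4 
 * q3   q5  q1 
   q4   q5  q1 
 * q5   q0  q1 
(> = start, * = accepting)

start=q0 accept=q3,q5 q0-0->q0 q0-1->q1 q1-0->q2 q1-1->q3 q2-0->q2 q2-1->q4 q3-0->q5 q3-1->q1 q4-0->q5 q4-1->q1 q5-0->q0 q5-1->q1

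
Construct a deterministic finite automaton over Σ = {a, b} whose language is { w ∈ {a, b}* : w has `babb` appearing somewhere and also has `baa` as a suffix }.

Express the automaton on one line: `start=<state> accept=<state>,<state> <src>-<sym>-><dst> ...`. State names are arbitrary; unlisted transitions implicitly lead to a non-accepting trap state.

Build one automaton per condition and run them in lockstep. One (5 states) tracks whether and how much of `babb` has been seen; the other (4 states) tracks how much of the suffix `baa` has currently been matched. Each combined state is a pair, one component from each; accept when both components accept. Minimizing collapses redundant product states.
With 8 states:
        a   b  
>  q0   q0  q1 
   q1   q2  q1 
   q2   q0  q3 
   q3   q2  q4 
   q4   q5  q4 
   q5   q6  q4 
 * q6   q7  q4 
   q7   q7  q4 
(> = start, * = accepting)

start=q0 accept=q6 q0-a->q0 q0-b->q1 q1-a->q2 q1-b->q1 q2-a->q0 q2-b->q3 q3-a->q2 q3-b->q4 q4-a->q5 q4-b->q4 q5-a->q6 q5-b->q4 q6-a->q7 q6-b->q4 q7-a->q7 q7-b->q4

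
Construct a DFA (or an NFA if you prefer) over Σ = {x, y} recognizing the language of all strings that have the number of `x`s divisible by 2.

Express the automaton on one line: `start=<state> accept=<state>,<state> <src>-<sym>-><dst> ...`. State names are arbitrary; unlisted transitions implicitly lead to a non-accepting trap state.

The only thing that matters is how many `x`s have appeared, reduced mod 2. Use one state per residue: s0 for 0, …, s1 for 1. Reading `x` moves to the next residue; anything else stays put. s0 is accepting.
        x   y  
>* s0   s1  s0 
   s1   s0  s1 
(> = start, * = accepting)

start=s0 accept=s0 s0-x->s1 s0-y->s0 s1-x->s0 s1-y->s1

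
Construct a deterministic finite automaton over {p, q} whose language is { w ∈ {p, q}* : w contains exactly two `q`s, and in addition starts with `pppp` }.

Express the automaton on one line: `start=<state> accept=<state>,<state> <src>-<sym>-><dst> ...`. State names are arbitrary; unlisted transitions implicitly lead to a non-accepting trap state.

start=s0 accept=s7 s0-p->s1 s0-q->s2 s1-p->s3 s1-q->s2 s2-p->s2 s2-q->s2 s3-p->s4 s3-q->s2 s4-p->s5 s4-q->s2 s5-p->s5 s5-q->s6 s6-p->s6 s6-q->s7 s7-p->s7 s7-q->s2

Handle the two conditions separately and then intersect. One (4 states) tracks the count of `q`s, saturating at 3; the other (6 states) tracks whether the input so far still matches the prefix `pppp`. Each combined state is a pair, one component from each; accept when both components accept. Equivalent product states are then merged.
An 8-state machine:
        p   q  
>  s0   s1  s2 
   s1   s3  s2 
   s2   s2  s2 
   s3   s4  s2 
   s4   s5  s2 
   s5   s5  s6 
   s6   s6  s7 
 * s7   s7  s2 
(> = start, * = accepting)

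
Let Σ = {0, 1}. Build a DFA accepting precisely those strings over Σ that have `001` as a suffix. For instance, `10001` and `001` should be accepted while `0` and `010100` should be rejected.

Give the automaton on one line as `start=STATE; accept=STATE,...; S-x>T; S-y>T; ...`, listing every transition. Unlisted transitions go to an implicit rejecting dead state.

Remember how much of `001` the current input suffix matches. State q0 means no match yet; q1 means the last symbol is `0`; q2 means the last 2 symbols are `00`; q3 means the last 3 symbols are `001`. Only q3 accepts. On a mismatch, fall back to the longest proper suffix that is still a prefix of `001`.
        0   1  
>  q0   q1  q0 
   q1   q2  q0 
   q2   q2  q3 
 * q3   q1  q0 
(> = start, * = accepting)

start=q0; accept=q3; q0-0>q1; q0-1>q0; q1-0>q2; q1-1>q0; q2-0>q2; q2-1>q3; q3-0>q1; q3-1>q0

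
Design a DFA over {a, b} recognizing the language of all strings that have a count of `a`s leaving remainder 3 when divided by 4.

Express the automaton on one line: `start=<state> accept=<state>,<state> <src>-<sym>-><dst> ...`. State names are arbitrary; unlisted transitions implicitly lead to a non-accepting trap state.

The only thing that matters is how many `a`s have appeared, reduced mod 4. Use one state per residue: s0 for 0, …, s3 for 3. Reading `a` moves to the next residue; anything else stays put. s3 is accepting.
A 4-state machine:
        a   b  
>  s0   s1  s0 
   s1   s2  s1 
   s2   s3  s2 
 * s3   s0  s3 
(> = start, * = accepting)

start=s0 accept=s3 s0-a->s1 s0-b->s0 s1-a->s2 s1-b->s1 s2-a->s3 s2-b->s2 s3-a->s0 s3-b->s3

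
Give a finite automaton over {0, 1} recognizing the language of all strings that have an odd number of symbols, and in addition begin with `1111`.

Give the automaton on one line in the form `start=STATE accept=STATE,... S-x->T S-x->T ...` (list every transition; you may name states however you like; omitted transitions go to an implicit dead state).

start=q0 accept=q6 q0-0->q1 q0-1->q2 q1-0->q1 q1-1->q1 q2-0->q1 q2-1->q3 q3-0->q1 q3-1->q4 q4-0->q1 q4-1->q5 q5-0->q6 q5-1->q6 q6-0->q5 q6-1->q5

Handle the two conditions separately and then intersect. One (2 states) tracks the input length modulo 2; the other (6 states) tracks whether the input so far still matches the prefix `1111`. Each combined state is a pair, one component from each; accept when both components accept. Minimizing collapses redundant product states.
7 states suffice.
        0   1  
>  q0   q1  q2 
   q1   q1  q1 
   q2   q1  q3 
   q3   q1  q4 
   q4   q1  q5 
   q5   q6  q6 
 * q6   q5  q5 
(> = start, * = accepting)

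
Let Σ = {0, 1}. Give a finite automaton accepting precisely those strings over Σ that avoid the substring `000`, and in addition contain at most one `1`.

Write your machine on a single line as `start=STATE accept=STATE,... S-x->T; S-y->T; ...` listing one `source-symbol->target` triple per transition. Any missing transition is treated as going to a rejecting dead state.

Run two small machines in parallel and take their product. One (4 states) tracks partial matches of the forbidden pattern `000`; the other (3 states) tracks the count of `1`s, saturating at 2. Each combined state is a pair, one component from each; accept when both components accept. Equivalent product states are then merged.
7 states suffice.
        0   1  
>* s0   s1  s2 
 * s1   s3  s2 
 * s2   s4  s5 
 * s3   s5  s2 
 * s4   s6  s5 
   s5   s5  s5 
 * s6   s5  s5 
(> = start, * = accepting)

start=s0; accept=s0,s1,s2,s3,s4,s6; s0-0->s1; s0-1->s2; s1-0->s3; s1-1->s2; s2-0->s4; s2-1->s5; s3-0->s5; s3-1->s2; s4-0->s6; s4-1->s5; s5-0->s5; s5-1->s5; s6-0->s5; s6-1->s5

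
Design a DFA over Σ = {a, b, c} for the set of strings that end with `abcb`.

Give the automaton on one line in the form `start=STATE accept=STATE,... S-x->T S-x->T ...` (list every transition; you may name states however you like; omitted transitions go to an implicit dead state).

Remember how much of `abcb` the current input suffix matches. State s0 means no match yet; s1 means the last symbol is `a`; s2 means the last 2 symbols are `ab`; s3 means the last 3 symbols are `abc`; s4 means the last 4 symbols are `abcb`. Only s4 accepts. On a mismatch, fall back to the longest proper suffix that is still a prefix of `abcb`.
With 5 states:
        a   b   c  
>  s0   s1  s0  s0 
   s1   s1  s2  s0 
   s2   s1  s0  s3 
   s3   s1  s4  s0 
 * s4   s1  s0  s0 
(> = start, * = accepting)

start=s0 accept=s4 s0-a->s1 s0-b->s0 s0-c->s0 s1-a->s1 s1-b->s2 s1-c->s0 s2-a->s1 s2-b->s0 s2-c->s3 s3-a->s1 s3-b->s4 s3-c->s0 s4-a->s1 s4-b->s0 s4-c->s0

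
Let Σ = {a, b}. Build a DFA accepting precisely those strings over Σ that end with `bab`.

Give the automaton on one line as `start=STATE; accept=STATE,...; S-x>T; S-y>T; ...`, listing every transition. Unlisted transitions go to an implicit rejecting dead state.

start=S0; accept=S3; S0-a>S0; S0-b>S1; S1-a>S2; S1-b>S1; S2-a>S0; S2-b>S3; S3-a>S2; S3-b>S1

Remember how much of `bab` the current input suffix matches. State S0 means no match yet; S1 means the last symbol is `b`; S2 means the last 2 symbols are `ba`; S3 means the last 3 symbols are `bab`. Only S3 accepts. On a mismatch, fall back to the longest proper suffix that is still a prefix of `bab`.
A 4-state machine:
        a   b  
>  S0   S0  S1 
   S1   S2  S1 
   S2   S0  S3 
 * S3   S2  S1 
(> = start, * = accepting)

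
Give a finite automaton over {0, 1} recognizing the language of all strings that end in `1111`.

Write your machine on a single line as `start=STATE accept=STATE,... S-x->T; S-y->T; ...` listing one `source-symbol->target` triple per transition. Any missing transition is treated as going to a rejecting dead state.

Let each state record the length of the longest suffix of the input read so far that is also a prefix of `1111`. s1 means the last symbol is `1`; s2 means the last 2 symbols are `11`; s3 means the last 3 symbols are `111`; s4 means the last 4 symbols are `1111`. Accept only at s4, where the string currently ends in `1111`.
5 states suffice.
        0   1  
>  s0   s0  s1 
   s1   s0  s2 
   s2   s0  s3 
   s3   s0  s4 
 * s4   s0  s4 
(> = start, * = accepting)

start=s0; accept=s4; s0-0->s0; s0-1->s1; s1-0->s0; s1-1->s2; s2-0->s0; s2-1->s3; s3-0->s0; s3-1->s4; s4-0->s0; s4-1->s4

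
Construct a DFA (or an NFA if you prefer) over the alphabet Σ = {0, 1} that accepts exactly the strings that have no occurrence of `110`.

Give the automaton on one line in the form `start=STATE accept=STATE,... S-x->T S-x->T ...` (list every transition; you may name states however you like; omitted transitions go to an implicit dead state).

start=S0 accept=S0,S1,S2 S0-0->S0 S0-1->S1 S1-0->S0 S1-1->S2 S2-0->S3 S2-1->S2 S3-0->S3 S3-1->S3

Track partial matches of the forbidden pattern `110`. State S3 is a dead state reached once `110` has occurred; every other state accepts. S0 means no part of `110` is currently matched.
A 4-state machine:
        0   1  
>* S0   S0  S1 
 * S1   S0  S2 
 * S2   S3  S2 
   S3   S3  S3 
(> = start, * = accepting)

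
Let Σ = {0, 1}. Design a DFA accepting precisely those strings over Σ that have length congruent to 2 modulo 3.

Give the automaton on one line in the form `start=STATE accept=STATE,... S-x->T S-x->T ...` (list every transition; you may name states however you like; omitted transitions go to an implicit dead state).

start=q0 accept=q2 q0-0->q1 q0-1->q1 q1-0->q2 q1-1->q2 q2-0->q0 q2-1->q0

Only the length mod 3 matters, so use a 3-cycle: from any state, every input symbol moves to the next state, wrapping q2 back to q0. Mark q2 accepting.
With 3 states:
        0   1  
>  q0   q1  q1 
   q1   q2  q2 
 * q2   q0  q0 
(> = start, * = accepting)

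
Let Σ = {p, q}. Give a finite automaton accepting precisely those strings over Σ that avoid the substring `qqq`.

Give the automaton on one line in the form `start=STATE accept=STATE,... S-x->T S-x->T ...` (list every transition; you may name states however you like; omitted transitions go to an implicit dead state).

start=A accept=A,B,C A-p->A A-q->B B-p->A B-q->C C-p->A C-q->D D-p->D D-q->D

This is the complement of 'contains `qqq`'. Use the same substring-matching states — A through D holding how much of `qqq` has just been matched — but flip the accepting set: everything except the trap D accepts.
4 states suffice.
       p  q 
>* A   A  B 
 * B   A  C 
 * C   A  D 
   D   D  D 
(> = start, * = accepting)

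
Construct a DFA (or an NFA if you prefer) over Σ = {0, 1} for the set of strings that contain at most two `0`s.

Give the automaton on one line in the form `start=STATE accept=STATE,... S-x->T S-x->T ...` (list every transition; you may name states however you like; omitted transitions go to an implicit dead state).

Count `0`s, saturating at 3: states q0 through q2 mean 0 through 2 `0`s seen; q3 means more than 2. Each `0` increments (capped at q3); other symbols loop. Accept from {q0, q1, q2}.
With 4 states:
        0   1  
>* q0   q1  q0 
 * q1   q2  q1 
 * q2   q3  q2 
   q3   q3  q3 
(> = start, * = accepting)

start=q0 accept=q0,q1,q2 q0-0->q1 q0-1->q0 q1-0->q2 q1-1->q1 q2-0->q3 q2-1->q2 q3-0->q3 q3-1->q3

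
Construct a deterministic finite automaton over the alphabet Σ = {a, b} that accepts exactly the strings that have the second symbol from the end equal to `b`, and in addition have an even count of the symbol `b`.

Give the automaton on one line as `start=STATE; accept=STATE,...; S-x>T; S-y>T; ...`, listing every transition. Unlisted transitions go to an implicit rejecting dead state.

start=S0; accept=S3,S5; S0-a>S0; S0-b>S1; S1-a>S2; S1-b>S3; S2-a>S2; S2-b>S4; S3-a>S5; S3-b>S1; S4-a>S5; S4-b>S1; S5-a>S0; S5-b>S1

Run two small machines in parallel and take their product. One (7 states) tracks the last 2 symbols read; the other (2 states) tracks the count of `b`s modulo 2. Each combined state is a pair, one component from each; accept when both components accept. Minimizing collapses redundant product states.
With 6 states:
        a   b  
>  S0   S0  S1 
   S1   S2  S3 
   S2   S2  S4 
 * S3   S5  S1 
   S4   S5  S1 
 * S5   S0  S1 
(> = start, * = accepting)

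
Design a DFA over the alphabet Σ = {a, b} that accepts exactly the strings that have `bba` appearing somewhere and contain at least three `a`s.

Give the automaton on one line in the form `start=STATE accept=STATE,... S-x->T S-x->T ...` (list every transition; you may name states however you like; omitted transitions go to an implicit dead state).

Run two small machines in parallel and take their product. The first has 4 states tracking whether and how much of `bba` has been seen; the second has 5 states tracking the count of `a`s, saturating at 4. A product state is a pair (one from each), accepting exactly when both do. Equivalent product states are then merged.
10 states suffice.
        a   b  
>  s0   s1  s2 
   s1   s3  s4 
   s2   s1  s5 
   s3   s3  s6 
   s4   s3  s7 
   s5   s7  s5 
   s6   s3  s8 
   s7   s8  s7 
   s8   s9  s8 
 * s9   s9  s9 
(> = start, * = accepting)

start=s0 accept=s9 s0-a->s1 s0-b->s2 s1-a->s3 s1-b->s4 s2-a->s1 s2-b->s5 s3-a->s3 s3-b->s6 s4-a->s3 s4-b->s7 s5-a->s7 s5-b->s5 s6-a->s3 s6-b->s8 s7-a->s8 s7-b->s7 s8-a->s9 s8-b->s8 s9-a->s9 s9-b->s9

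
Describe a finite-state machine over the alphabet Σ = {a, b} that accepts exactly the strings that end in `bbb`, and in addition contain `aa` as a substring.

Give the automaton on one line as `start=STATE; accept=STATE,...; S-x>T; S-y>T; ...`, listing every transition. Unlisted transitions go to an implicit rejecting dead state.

start=q0; accept=q8; q0-a>q1; q0-b>q2; q1-a>q3; q1-b>q2; q2-a>q1; q2-b>q4; q3-a>q3; q3-b>q5; q4-a>q1; q4-b>q6; q5-a>q3; q5-b>q7; q6-a>q1; q6-b>q6; q7-a>q3; q7-b>q8; q8-a>q3; q8-b>q8

Build one automaton per condition and run them in lockstep. One (4 states) tracks how much of the suffix `bbb` has currently been matched; the other (3 states) tracks whether and how much of `aa` has been seen. Each combined state is a pair, one component from each; accept when both components accept.
9 states suffice.
        a   b  
>  q0   q1  q2 
   q1   q3  q2 
   q2   q1  q4 
   q3   q3  q5 
   q4   q1  q6 
   q5   q3  q7 
   q6   q1  q6 
   q7   q3  q8 
 * q8   q3  q8 
(> = start, * = accepting)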